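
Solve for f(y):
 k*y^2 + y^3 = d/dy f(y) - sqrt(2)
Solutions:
 f(y) = C1 + k*y^3/3 + y^4/4 + sqrt(2)*y


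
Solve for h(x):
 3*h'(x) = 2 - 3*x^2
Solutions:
 h(x) = C1 - x^3/3 + 2*x/3


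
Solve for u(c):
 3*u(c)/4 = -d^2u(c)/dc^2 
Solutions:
 u(c) = C1*sin(sqrt(3)*c/2) + C2*cos(sqrt(3)*c/2)


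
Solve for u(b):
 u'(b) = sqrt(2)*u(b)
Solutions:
 u(b) = C1*exp(sqrt(2)*b)


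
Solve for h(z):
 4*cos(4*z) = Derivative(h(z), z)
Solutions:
 h(z) = C1 + sin(4*z)


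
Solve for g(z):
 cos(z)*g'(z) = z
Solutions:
 g(z) = C1 + Integral(z/cos(z), z)


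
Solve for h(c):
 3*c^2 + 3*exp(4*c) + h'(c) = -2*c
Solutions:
 h(c) = C1 - c^3 - c^2 - 3*exp(4*c)/4


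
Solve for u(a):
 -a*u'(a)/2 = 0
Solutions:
 u(a) = C1


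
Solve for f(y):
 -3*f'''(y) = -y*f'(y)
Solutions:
 f(y) = C1 + Integral(C2*airyai(3^(2/3)*y/3) + C3*airybi(3^(2/3)*y/3), y)


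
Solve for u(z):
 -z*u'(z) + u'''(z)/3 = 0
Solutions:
 u(z) = C1 + Integral(C2*airyai(3^(1/3)*z) + C3*airybi(3^(1/3)*z), z)


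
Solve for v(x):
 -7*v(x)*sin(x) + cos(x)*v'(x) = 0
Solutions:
 v(x) = C1/cos(x)^7


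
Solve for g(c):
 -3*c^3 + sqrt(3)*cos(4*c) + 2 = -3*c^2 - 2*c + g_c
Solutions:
 g(c) = C1 - 3*c^4/4 + c^3 + c^2 + 2*c + sqrt(3)*sin(4*c)/4


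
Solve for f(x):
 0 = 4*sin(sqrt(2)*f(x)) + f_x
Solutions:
 f(x) = sqrt(2)*(pi - acos((-exp(2*sqrt(2)*C1) - exp(8*sqrt(2)*x))/(exp(2*sqrt(2)*C1) - exp(8*sqrt(2)*x)))/2)
 f(x) = sqrt(2)*acos((-exp(2*sqrt(2)*C1) - exp(8*sqrt(2)*x))/(exp(2*sqrt(2)*C1) - exp(8*sqrt(2)*x)))/2


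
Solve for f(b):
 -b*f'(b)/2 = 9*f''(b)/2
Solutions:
 f(b) = C1 + C2*erf(sqrt(2)*b/6)


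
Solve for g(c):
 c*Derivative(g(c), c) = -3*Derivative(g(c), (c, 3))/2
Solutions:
 g(c) = C1 + Integral(C2*airyai(-2^(1/3)*3^(2/3)*c/3) + C3*airybi(-2^(1/3)*3^(2/3)*c/3), c)


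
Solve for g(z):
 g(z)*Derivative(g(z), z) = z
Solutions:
 g(z) = -sqrt(C1 + z^2)
 g(z) = sqrt(C1 + z^2)


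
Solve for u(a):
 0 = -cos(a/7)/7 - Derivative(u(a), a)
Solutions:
 u(a) = C1 - sin(a/7)


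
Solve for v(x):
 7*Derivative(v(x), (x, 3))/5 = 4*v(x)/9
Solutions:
 v(x) = C3*exp(2940^(1/3)*x/21) + (C1*sin(3^(5/6)*980^(1/3)*x/42) + C2*cos(3^(5/6)*980^(1/3)*x/42))*exp(-2940^(1/3)*x/42)


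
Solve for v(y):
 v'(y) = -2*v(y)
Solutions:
 v(y) = C1*exp(-2*y)


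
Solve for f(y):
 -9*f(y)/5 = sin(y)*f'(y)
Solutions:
 f(y) = C1*(cos(y) + 1)^(9/10)/(cos(y) - 1)^(9/10)


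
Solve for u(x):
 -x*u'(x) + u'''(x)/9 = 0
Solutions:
 u(x) = C1 + Integral(C2*airyai(3^(2/3)*x) + C3*airybi(3^(2/3)*x), x)


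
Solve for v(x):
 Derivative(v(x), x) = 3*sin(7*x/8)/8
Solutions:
 v(x) = C1 - 3*cos(7*x/8)/7


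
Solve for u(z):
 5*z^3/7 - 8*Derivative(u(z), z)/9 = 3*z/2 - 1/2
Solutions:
 u(z) = C1 + 45*z^4/224 - 27*z^2/32 + 9*z/16


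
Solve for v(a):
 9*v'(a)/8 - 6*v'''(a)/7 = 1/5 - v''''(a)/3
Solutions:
 v(a) = C1 + C2*exp(3*a*(32*2^(1/3)/(7*sqrt(609) + 215)^(1/3) + 2^(2/3)*(7*sqrt(609) + 215)^(1/3) + 16)/56)*sin(3*2^(1/3)*sqrt(3)*a*(-2^(1/3)*(7*sqrt(609) + 215)^(1/3) + 32/(7*sqrt(609) + 215)^(1/3))/56) + C3*exp(3*a*(32*2^(1/3)/(7*sqrt(609) + 215)^(1/3) + 2^(2/3)*(7*sqrt(609) + 215)^(1/3) + 16)/56)*cos(3*2^(1/3)*sqrt(3)*a*(-2^(1/3)*(7*sqrt(609) + 215)^(1/3) + 32/(7*sqrt(609) + 215)^(1/3))/56) + C4*exp(3*a*(-2^(2/3)*(7*sqrt(609) + 215)^(1/3) - 32*2^(1/3)/(7*sqrt(609) + 215)^(1/3) + 8)/28) + 8*a/45


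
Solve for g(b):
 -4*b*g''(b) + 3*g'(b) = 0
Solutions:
 g(b) = C1 + C2*b^(7/4)


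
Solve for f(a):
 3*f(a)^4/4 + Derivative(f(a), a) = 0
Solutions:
 f(a) = 2^(2/3)*(1/(C1 + 9*a))^(1/3)
 f(a) = (-6^(2/3) - 3*2^(2/3)*3^(1/6)*I)*(1/(C1 + 3*a))^(1/3)/6
 f(a) = (-6^(2/3) + 3*2^(2/3)*3^(1/6)*I)*(1/(C1 + 3*a))^(1/3)/6


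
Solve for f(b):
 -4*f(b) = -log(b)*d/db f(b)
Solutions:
 f(b) = C1*exp(4*li(b))


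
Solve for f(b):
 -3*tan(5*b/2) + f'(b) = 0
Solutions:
 f(b) = C1 - 6*log(cos(5*b/2))/5


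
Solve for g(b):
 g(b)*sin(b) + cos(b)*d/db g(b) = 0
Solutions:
 g(b) = C1*cos(b)


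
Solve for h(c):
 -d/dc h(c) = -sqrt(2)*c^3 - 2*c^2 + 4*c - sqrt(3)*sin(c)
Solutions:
 h(c) = C1 + sqrt(2)*c^4/4 + 2*c^3/3 - 2*c^2 - sqrt(3)*cos(c)


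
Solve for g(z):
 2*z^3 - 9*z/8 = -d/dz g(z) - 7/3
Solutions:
 g(z) = C1 - z^4/2 + 9*z^2/16 - 7*z/3


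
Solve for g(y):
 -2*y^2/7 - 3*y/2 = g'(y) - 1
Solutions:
 g(y) = C1 - 2*y^3/21 - 3*y^2/4 + y


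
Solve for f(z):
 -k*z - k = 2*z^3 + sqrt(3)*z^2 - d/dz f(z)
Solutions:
 f(z) = C1 + k*z^2/2 + k*z + z^4/2 + sqrt(3)*z^3/3


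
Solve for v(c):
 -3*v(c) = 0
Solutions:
 v(c) = 0


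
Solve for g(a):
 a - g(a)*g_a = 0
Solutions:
 g(a) = -sqrt(C1 + a^2)
 g(a) = sqrt(C1 + a^2)


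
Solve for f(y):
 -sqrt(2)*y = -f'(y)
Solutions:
 f(y) = C1 + sqrt(2)*y^2/2


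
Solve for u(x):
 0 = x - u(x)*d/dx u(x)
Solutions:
 u(x) = -sqrt(C1 + x^2)
 u(x) = sqrt(C1 + x^2)


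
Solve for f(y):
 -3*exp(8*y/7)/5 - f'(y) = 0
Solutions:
 f(y) = C1 - 21*exp(8*y/7)/40


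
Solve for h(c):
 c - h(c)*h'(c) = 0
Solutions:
 h(c) = -sqrt(C1 + c^2)
 h(c) = sqrt(C1 + c^2)


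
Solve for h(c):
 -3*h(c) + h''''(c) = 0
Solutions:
 h(c) = C1*exp(-3^(1/4)*c) + C2*exp(3^(1/4)*c) + C3*sin(3^(1/4)*c) + C4*cos(3^(1/4)*c)


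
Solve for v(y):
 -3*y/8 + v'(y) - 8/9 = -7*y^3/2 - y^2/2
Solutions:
 v(y) = C1 - 7*y^4/8 - y^3/6 + 3*y^2/16 + 8*y/9


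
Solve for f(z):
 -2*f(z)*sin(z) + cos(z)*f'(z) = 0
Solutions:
 f(z) = C1/cos(z)^2


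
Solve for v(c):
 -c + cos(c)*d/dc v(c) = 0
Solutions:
 v(c) = C1 + Integral(c/cos(c), c)


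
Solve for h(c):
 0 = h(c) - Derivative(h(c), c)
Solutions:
 h(c) = C1*exp(c)


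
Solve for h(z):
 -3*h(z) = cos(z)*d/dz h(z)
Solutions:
 h(z) = C1*(sin(z) - 1)^(3/2)/(sin(z) + 1)^(3/2)


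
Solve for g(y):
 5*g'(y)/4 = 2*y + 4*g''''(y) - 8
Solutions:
 g(y) = C1 + C4*exp(2^(2/3)*5^(1/3)*y/4) + 4*y^2/5 - 32*y/5 + (C2*sin(2^(2/3)*sqrt(3)*5^(1/3)*y/8) + C3*cos(2^(2/3)*sqrt(3)*5^(1/3)*y/8))*exp(-2^(2/3)*5^(1/3)*y/8)


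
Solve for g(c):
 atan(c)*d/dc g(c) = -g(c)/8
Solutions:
 g(c) = C1*exp(-Integral(1/atan(c), c)/8)


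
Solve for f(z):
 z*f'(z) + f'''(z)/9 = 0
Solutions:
 f(z) = C1 + Integral(C2*airyai(-3^(2/3)*z) + C3*airybi(-3^(2/3)*z), z)


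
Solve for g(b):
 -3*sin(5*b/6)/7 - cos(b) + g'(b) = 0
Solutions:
 g(b) = C1 + sin(b) - 18*cos(5*b/6)/35


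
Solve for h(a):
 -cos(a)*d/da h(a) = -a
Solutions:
 h(a) = C1 + Integral(a/cos(a), a)


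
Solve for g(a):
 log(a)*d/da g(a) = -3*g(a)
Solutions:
 g(a) = C1*exp(-3*li(a))


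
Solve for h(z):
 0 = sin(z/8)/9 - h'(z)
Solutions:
 h(z) = C1 - 8*cos(z/8)/9


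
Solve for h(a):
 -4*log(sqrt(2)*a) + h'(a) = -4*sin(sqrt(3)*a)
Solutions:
 h(a) = C1 + 4*a*log(a) - 4*a + 2*a*log(2) + 4*sqrt(3)*cos(sqrt(3)*a)/3


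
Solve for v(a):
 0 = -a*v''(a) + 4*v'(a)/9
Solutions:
 v(a) = C1 + C2*a^(13/9)


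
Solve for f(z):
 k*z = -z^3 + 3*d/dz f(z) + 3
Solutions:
 f(z) = C1 + k*z^2/6 + z^4/12 - z


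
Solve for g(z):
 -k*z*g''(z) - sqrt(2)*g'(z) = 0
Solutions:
 g(z) = C1 + z^(((re(k) - sqrt(2))*re(k) + im(k)^2)/(re(k)^2 + im(k)^2))*(C2*sin(sqrt(2)*log(z)*Abs(im(k))/(re(k)^2 + im(k)^2)) + C3*cos(sqrt(2)*log(z)*im(k)/(re(k)^2 + im(k)^2)))


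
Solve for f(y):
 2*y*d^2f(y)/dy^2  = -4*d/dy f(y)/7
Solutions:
 f(y) = C1 + C2*y^(5/7)


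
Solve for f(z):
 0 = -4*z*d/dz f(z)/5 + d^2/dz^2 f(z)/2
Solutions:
 f(z) = C1 + C2*erfi(2*sqrt(5)*z/5)


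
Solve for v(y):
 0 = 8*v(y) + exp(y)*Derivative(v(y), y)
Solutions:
 v(y) = C1*exp(8*exp(-y))


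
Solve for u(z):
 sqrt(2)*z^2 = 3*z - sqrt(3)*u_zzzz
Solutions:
 u(z) = C1 + C2*z + C3*z^2 + C4*z^3 - sqrt(6)*z^6/1080 + sqrt(3)*z^5/120


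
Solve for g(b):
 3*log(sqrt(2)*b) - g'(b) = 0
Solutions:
 g(b) = C1 + 3*b*log(b) - 3*b + 3*b*log(2)/2


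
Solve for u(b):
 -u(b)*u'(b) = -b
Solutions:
 u(b) = -sqrt(C1 + b^2)
 u(b) = sqrt(C1 + b^2)


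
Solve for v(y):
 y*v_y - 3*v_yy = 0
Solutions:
 v(y) = C1 + C2*erfi(sqrt(6)*y/6)


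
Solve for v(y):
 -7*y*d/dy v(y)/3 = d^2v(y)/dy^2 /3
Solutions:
 v(y) = C1 + C2*erf(sqrt(14)*y/2)


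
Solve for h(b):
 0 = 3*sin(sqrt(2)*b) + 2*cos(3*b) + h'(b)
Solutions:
 h(b) = C1 - 2*sin(3*b)/3 + 3*sqrt(2)*cos(sqrt(2)*b)/2


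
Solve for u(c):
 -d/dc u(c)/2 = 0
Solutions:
 u(c) = C1


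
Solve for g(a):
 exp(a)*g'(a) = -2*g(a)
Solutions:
 g(a) = C1*exp(2*exp(-a))


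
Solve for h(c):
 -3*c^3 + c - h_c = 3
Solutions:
 h(c) = C1 - 3*c^4/4 + c^2/2 - 3*c


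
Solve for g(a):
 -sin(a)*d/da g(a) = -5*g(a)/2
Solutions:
 g(a) = C1*(cos(a) - 1)^(5/4)/(cos(a) + 1)^(5/4)


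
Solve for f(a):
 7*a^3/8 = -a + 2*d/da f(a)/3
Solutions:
 f(a) = C1 + 21*a^4/64 + 3*a^2/4


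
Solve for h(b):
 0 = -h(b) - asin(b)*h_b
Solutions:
 h(b) = C1*exp(-Integral(1/asin(b), b))


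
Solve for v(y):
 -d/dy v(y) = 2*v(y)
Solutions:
 v(y) = C1*exp(-2*y)


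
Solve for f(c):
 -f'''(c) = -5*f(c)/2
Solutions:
 f(c) = C3*exp(2^(2/3)*5^(1/3)*c/2) + (C1*sin(2^(2/3)*sqrt(3)*5^(1/3)*c/4) + C2*cos(2^(2/3)*sqrt(3)*5^(1/3)*c/4))*exp(-2^(2/3)*5^(1/3)*c/4)


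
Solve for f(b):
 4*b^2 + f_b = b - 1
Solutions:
 f(b) = C1 - 4*b^3/3 + b^2/2 - b


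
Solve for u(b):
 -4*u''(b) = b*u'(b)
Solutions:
 u(b) = C1 + C2*erf(sqrt(2)*b/4)


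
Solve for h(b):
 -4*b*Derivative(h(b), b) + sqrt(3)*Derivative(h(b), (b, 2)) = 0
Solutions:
 h(b) = C1 + C2*erfi(sqrt(2)*3^(3/4)*b/3)


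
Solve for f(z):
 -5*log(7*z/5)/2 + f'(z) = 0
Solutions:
 f(z) = C1 + 5*z*log(z)/2 - 5*z*log(5)/2 - 5*z/2 + 5*z*log(7)/2


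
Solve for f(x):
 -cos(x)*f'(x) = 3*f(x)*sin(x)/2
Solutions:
 f(x) = C1*cos(x)^(3/2)


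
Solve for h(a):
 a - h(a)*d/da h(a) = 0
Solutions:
 h(a) = -sqrt(C1 + a^2)
 h(a) = sqrt(C1 + a^2)


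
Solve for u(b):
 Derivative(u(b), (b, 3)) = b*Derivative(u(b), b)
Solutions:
 u(b) = C1 + Integral(C2*airyai(b) + C3*airybi(b), b)


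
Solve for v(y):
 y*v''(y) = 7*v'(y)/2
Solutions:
 v(y) = C1 + C2*y^(9/2)


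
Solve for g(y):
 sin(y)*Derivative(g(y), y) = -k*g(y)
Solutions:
 g(y) = C1*exp(k*(-log(cos(y) - 1) + log(cos(y) + 1))/2)


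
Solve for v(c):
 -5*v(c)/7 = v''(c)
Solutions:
 v(c) = C1*sin(sqrt(35)*c/7) + C2*cos(sqrt(35)*c/7)


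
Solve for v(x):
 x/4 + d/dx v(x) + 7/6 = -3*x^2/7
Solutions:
 v(x) = C1 - x^3/7 - x^2/8 - 7*x/6


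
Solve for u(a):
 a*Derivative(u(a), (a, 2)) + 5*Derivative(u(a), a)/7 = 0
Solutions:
 u(a) = C1 + C2*a^(2/7)


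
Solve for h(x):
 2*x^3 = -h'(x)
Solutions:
 h(x) = C1 - x^4/2


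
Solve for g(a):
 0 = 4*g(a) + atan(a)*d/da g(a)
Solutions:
 g(a) = C1*exp(-4*Integral(1/atan(a), a))


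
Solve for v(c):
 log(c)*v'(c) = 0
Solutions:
 v(c) = C1


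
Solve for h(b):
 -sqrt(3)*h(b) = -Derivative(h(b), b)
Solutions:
 h(b) = C1*exp(sqrt(3)*b)


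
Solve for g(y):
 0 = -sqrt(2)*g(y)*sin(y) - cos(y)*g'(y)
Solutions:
 g(y) = C1*cos(y)^(sqrt(2))


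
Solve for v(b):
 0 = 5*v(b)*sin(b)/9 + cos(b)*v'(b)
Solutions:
 v(b) = C1*cos(b)^(5/9)


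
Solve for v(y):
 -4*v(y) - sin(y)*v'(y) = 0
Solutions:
 v(y) = C1*(cos(y)^2 + 2*cos(y) + 1)/(cos(y)^2 - 2*cos(y) + 1)


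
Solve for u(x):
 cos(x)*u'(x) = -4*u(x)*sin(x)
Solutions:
 u(x) = C1*cos(x)^4


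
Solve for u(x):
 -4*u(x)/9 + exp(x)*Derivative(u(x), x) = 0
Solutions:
 u(x) = C1*exp(-4*exp(-x)/9)


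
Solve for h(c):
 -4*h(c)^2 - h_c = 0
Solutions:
 h(c) = 1/(C1 + 4*c)


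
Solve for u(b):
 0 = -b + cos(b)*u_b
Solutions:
 u(b) = C1 + Integral(b/cos(b), b)


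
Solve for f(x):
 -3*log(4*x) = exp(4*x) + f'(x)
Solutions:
 f(x) = C1 - 3*x*log(x) + 3*x*(1 - 2*log(2)) - exp(4*x)/4


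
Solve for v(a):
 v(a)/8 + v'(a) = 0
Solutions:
 v(a) = C1*exp(-a/8)


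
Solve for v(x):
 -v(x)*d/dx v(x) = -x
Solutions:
 v(x) = -sqrt(C1 + x^2)
 v(x) = sqrt(C1 + x^2)


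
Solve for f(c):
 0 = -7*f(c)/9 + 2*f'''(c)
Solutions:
 f(c) = C3*exp(84^(1/3)*c/6) + (C1*sin(28^(1/3)*3^(5/6)*c/12) + C2*cos(28^(1/3)*3^(5/6)*c/12))*exp(-84^(1/3)*c/12)


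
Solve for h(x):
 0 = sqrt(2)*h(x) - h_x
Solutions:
 h(x) = C1*exp(sqrt(2)*x)


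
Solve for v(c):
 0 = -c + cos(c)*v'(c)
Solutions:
 v(c) = C1 + Integral(c/cos(c), c)


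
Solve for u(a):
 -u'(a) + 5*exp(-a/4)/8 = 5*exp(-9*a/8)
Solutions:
 u(a) = C1 - 5*exp(-a/4)/2 + 40*exp(-9*a/8)/9


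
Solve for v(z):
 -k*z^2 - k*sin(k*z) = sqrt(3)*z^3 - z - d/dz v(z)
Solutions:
 v(z) = C1 + k*z^3/3 + sqrt(3)*z^4/4 - z^2/2 - cos(k*z)


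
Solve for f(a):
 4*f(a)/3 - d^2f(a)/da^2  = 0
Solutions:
 f(a) = C1*exp(-2*sqrt(3)*a/3) + C2*exp(2*sqrt(3)*a/3)


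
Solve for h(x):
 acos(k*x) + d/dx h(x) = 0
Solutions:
 h(x) = C1 - Piecewise((x*acos(k*x) - sqrt(-k^2*x^2 + 1)/k, Ne(k, 0)), (pi*x/2, True))


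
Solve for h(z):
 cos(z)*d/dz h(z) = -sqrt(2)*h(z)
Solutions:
 h(z) = C1*(sin(z) - 1)^(sqrt(2)/2)/(sin(z) + 1)^(sqrt(2)/2)


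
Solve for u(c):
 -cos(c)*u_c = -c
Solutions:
 u(c) = C1 + Integral(c/cos(c), c)


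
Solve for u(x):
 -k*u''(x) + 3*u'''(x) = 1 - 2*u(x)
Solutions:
 u(x) = C1*exp(x*(-k^2/(-k^3/27 + sqrt(-k^6 + (243 - k^3)^2)/27 + 9)^(1/3) + 3*k - 9*(-k^3/27 + sqrt(-k^6 + (243 - k^3)^2)/27 + 9)^(1/3))/27) + C2*exp(x*(-4*k^2/((-1 + sqrt(3)*I)*(-k^3/27 + sqrt(-k^6 + (243 - k^3)^2)/27 + 9)^(1/3)) + 6*k + 9*(-k^3/27 + sqrt(-k^6 + (243 - k^3)^2)/27 + 9)^(1/3) - 9*sqrt(3)*I*(-k^3/27 + sqrt(-k^6 + (243 - k^3)^2)/27 + 9)^(1/3))/54) + C3*exp(x*(4*k^2/((1 + sqrt(3)*I)*(-k^3/27 + sqrt(-k^6 + (243 - k^3)^2)/27 + 9)^(1/3)) + 6*k + 9*(-k^3/27 + sqrt(-k^6 + (243 - k^3)^2)/27 + 9)^(1/3) + 9*sqrt(3)*I*(-k^3/27 + sqrt(-k^6 + (243 - k^3)^2)/27 + 9)^(1/3))/54) + 1/2


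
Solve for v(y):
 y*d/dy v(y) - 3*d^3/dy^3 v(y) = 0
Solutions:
 v(y) = C1 + Integral(C2*airyai(3^(2/3)*y/3) + C3*airybi(3^(2/3)*y/3), y)


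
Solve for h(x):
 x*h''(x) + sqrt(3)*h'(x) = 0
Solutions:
 h(x) = C1 + C2*x^(1 - sqrt(3))


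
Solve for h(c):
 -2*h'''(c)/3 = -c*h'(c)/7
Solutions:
 h(c) = C1 + Integral(C2*airyai(14^(2/3)*3^(1/3)*c/14) + C3*airybi(14^(2/3)*3^(1/3)*c/14), c)


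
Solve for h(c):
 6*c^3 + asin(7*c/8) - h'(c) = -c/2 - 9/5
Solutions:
 h(c) = C1 + 3*c^4/2 + c^2/4 + c*asin(7*c/8) + 9*c/5 + sqrt(64 - 49*c^2)/7


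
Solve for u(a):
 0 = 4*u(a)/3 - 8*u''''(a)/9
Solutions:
 u(a) = C1*exp(-2^(3/4)*3^(1/4)*a/2) + C2*exp(2^(3/4)*3^(1/4)*a/2) + C3*sin(2^(3/4)*3^(1/4)*a/2) + C4*cos(2^(3/4)*3^(1/4)*a/2)


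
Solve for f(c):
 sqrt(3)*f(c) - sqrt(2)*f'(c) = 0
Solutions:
 f(c) = C1*exp(sqrt(6)*c/2)


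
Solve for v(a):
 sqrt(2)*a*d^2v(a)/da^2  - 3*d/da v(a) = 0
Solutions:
 v(a) = C1 + C2*a^(1 + 3*sqrt(2)/2)


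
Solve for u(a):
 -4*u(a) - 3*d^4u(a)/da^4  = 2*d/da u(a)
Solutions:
 u(a) = (C1*sin(sqrt(3)*a*sqrt(Abs(8*2^(2/3)/(3 + sqrt(1015)*I)^(1/3) - 2*2^(5/6)*sqrt(3)/sqrt(8*2^(1/3)/(3 + sqrt(1015)*I)^(1/3) + (3 + sqrt(1015)*I)^(1/3)) + 2^(1/3)*(3 + sqrt(1015)*I)^(1/3)))/6) + C2*cos(sqrt(3)*a*sqrt(8*2^(2/3)/(3 + sqrt(1015)*I)^(1/3) - 2*2^(5/6)*sqrt(3)/sqrt(8*2^(1/3)/(3 + sqrt(1015)*I)^(1/3) + (3 + sqrt(1015)*I)^(1/3)) + 2^(1/3)*(3 + sqrt(1015)*I)^(1/3))/6))*exp(-2^(1/6)*sqrt(3)*a*sqrt(8*2^(1/3)/(3 + sqrt(1015)*I)^(1/3) + (3 + sqrt(1015)*I)^(1/3))/6) + (C3*sin(sqrt(3)*a*sqrt(Abs(8*2^(2/3)/(3 + sqrt(1015)*I)^(1/3) + 2*2^(5/6)*sqrt(3)/sqrt(8*2^(1/3)/(3 + sqrt(1015)*I)^(1/3) + (3 + sqrt(1015)*I)^(1/3)) + 2^(1/3)*(3 + sqrt(1015)*I)^(1/3)))/6) + C4*cos(sqrt(3)*a*sqrt(8*2^(2/3)/(3 + sqrt(1015)*I)^(1/3) + 2*2^(5/6)*sqrt(3)/sqrt(8*2^(1/3)/(3 + sqrt(1015)*I)^(1/3) + (3 + sqrt(1015)*I)^(1/3)) + 2^(1/3)*(3 + sqrt(1015)*I)^(1/3))/6))*exp(2^(1/6)*sqrt(3)*a*sqrt(8*2^(1/3)/(3 + sqrt(1015)*I)^(1/3) + (3 + sqrt(1015)*I)^(1/3))/6)


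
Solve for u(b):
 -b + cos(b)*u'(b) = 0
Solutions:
 u(b) = C1 + Integral(b/cos(b), b)


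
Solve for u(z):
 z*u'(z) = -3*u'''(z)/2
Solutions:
 u(z) = C1 + Integral(C2*airyai(-2^(1/3)*3^(2/3)*z/3) + C3*airybi(-2^(1/3)*3^(2/3)*z/3), z)


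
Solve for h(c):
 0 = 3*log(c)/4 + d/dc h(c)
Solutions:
 h(c) = C1 - 3*c*log(c)/4 + 3*c/4


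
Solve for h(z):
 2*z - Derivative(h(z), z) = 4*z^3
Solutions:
 h(z) = C1 - z^4 + z^2


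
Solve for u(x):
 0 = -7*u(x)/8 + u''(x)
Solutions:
 u(x) = C1*exp(-sqrt(14)*x/4) + C2*exp(sqrt(14)*x/4)


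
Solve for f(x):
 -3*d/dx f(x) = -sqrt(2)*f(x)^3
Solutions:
 f(x) = -sqrt(6)*sqrt(-1/(C1 + sqrt(2)*x))/2
 f(x) = sqrt(6)*sqrt(-1/(C1 + sqrt(2)*x))/2


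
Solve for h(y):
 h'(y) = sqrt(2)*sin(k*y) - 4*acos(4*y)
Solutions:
 h(y) = C1 - 4*y*acos(4*y) + sqrt(1 - 16*y^2) + sqrt(2)*Piecewise((-cos(k*y)/k, Ne(k, 0)), (0, True))


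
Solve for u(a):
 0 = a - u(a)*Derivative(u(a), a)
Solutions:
 u(a) = -sqrt(C1 + a^2)
 u(a) = sqrt(C1 + a^2)


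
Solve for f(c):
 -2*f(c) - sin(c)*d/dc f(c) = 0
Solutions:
 f(c) = C1*(cos(c) + 1)/(cos(c) - 1)


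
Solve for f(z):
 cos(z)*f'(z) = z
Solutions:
 f(z) = C1 + Integral(z/cos(z), z)


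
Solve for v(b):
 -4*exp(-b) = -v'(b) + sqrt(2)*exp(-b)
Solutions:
 v(b) = C1 - 4*exp(-b) - sqrt(2)*exp(-b)


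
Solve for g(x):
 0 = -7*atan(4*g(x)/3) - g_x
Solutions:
 Integral(1/atan(4*_y/3), (_y, g(x))) = C1 - 7*x


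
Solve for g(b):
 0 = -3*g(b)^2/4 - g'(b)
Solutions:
 g(b) = 4/(C1 + 3*b)


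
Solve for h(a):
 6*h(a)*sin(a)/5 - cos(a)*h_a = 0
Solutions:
 h(a) = C1/cos(a)^(6/5)


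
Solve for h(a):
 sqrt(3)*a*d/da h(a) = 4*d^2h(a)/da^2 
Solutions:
 h(a) = C1 + C2*erfi(sqrt(2)*3^(1/4)*a/4)


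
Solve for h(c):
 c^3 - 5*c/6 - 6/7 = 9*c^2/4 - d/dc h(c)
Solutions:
 h(c) = C1 - c^4/4 + 3*c^3/4 + 5*c^2/12 + 6*c/7


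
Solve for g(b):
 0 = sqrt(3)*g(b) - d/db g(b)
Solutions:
 g(b) = C1*exp(sqrt(3)*b)


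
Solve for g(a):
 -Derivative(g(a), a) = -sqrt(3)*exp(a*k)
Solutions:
 g(a) = C1 + sqrt(3)*exp(a*k)/k


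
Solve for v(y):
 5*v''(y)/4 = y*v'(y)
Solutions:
 v(y) = C1 + C2*erfi(sqrt(10)*y/5)


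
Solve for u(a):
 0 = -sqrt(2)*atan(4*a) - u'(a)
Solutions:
 u(a) = C1 - sqrt(2)*(a*atan(4*a) - log(16*a^2 + 1)/8)


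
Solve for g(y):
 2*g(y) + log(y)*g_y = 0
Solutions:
 g(y) = C1*exp(-2*li(y))


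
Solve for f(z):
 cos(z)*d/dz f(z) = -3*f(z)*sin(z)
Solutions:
 f(z) = C1*cos(z)^3


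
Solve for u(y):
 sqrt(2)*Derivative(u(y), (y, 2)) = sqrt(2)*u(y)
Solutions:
 u(y) = C1*exp(-y) + C2*exp(y)


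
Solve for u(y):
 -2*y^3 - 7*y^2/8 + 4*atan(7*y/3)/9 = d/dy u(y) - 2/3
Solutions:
 u(y) = C1 - y^4/2 - 7*y^3/24 + 4*y*atan(7*y/3)/9 + 2*y/3 - 2*log(49*y^2 + 9)/21


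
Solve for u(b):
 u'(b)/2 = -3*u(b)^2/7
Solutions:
 u(b) = 7/(C1 + 6*b)


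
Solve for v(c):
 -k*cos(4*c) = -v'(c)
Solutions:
 v(c) = C1 + k*sin(4*c)/4


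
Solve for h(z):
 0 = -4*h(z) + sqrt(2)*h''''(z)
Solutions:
 h(z) = C1*exp(-2^(3/8)*z) + C2*exp(2^(3/8)*z) + C3*sin(2^(3/8)*z) + C4*cos(2^(3/8)*z)


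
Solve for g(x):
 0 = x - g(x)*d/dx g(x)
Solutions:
 g(x) = -sqrt(C1 + x^2)
 g(x) = sqrt(C1 + x^2)


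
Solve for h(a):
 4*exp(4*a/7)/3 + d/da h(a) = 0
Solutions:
 h(a) = C1 - 7*exp(4*a/7)/3


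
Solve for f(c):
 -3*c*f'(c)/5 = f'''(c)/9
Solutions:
 f(c) = C1 + Integral(C2*airyai(-3*5^(2/3)*c/5) + C3*airybi(-3*5^(2/3)*c/5), c)


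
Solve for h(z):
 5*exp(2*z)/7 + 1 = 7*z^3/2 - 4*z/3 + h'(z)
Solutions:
 h(z) = C1 - 7*z^4/8 + 2*z^2/3 + z + 5*exp(2*z)/14


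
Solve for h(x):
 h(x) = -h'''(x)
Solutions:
 h(x) = C3*exp(-x) + (C1*sin(sqrt(3)*x/2) + C2*cos(sqrt(3)*x/2))*exp(x/2)


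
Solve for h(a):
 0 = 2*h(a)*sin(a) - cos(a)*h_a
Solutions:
 h(a) = C1/cos(a)^2


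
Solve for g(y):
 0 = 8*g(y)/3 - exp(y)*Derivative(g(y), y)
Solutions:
 g(y) = C1*exp(-8*exp(-y)/3)


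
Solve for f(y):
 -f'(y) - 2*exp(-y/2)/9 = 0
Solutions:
 f(y) = C1 + 4*exp(-y/2)/9


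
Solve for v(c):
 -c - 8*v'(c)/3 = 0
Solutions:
 v(c) = C1 - 3*c^2/16


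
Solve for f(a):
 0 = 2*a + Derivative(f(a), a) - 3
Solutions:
 f(a) = C1 - a^2 + 3*a


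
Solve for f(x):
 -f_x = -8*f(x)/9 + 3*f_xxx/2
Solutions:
 f(x) = C1*exp(2^(1/3)*x*(-(4 + 3*sqrt(2))^(1/3) + 2^(1/3)/(4 + 3*sqrt(2))^(1/3))/6)*sin(2^(1/3)*sqrt(3)*x*(2^(1/3)/(4 + 3*sqrt(2))^(1/3) + (4 + 3*sqrt(2))^(1/3))/6) + C2*exp(2^(1/3)*x*(-(4 + 3*sqrt(2))^(1/3) + 2^(1/3)/(4 + 3*sqrt(2))^(1/3))/6)*cos(2^(1/3)*sqrt(3)*x*(2^(1/3)/(4 + 3*sqrt(2))^(1/3) + (4 + 3*sqrt(2))^(1/3))/6) + C3*exp(-2^(1/3)*x*(-(4 + 3*sqrt(2))^(1/3) + 2^(1/3)/(4 + 3*sqrt(2))^(1/3))/3)


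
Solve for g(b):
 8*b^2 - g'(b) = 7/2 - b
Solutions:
 g(b) = C1 + 8*b^3/3 + b^2/2 - 7*b/2


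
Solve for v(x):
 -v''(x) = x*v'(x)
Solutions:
 v(x) = C1 + C2*erf(sqrt(2)*x/2)


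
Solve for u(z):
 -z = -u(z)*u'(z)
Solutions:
 u(z) = -sqrt(C1 + z^2)
 u(z) = sqrt(C1 + z^2)


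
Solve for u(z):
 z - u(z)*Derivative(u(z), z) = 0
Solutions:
 u(z) = -sqrt(C1 + z^2)
 u(z) = sqrt(C1 + z^2)


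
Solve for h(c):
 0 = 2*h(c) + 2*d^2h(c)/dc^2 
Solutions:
 h(c) = C1*sin(c) + C2*cos(c)


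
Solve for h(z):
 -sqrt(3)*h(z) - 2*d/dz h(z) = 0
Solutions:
 h(z) = C1*exp(-sqrt(3)*z/2)


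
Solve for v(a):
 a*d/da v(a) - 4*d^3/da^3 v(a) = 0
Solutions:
 v(a) = C1 + Integral(C2*airyai(2^(1/3)*a/2) + C3*airybi(2^(1/3)*a/2), a)


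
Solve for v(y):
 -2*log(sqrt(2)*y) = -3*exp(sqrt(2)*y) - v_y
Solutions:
 v(y) = C1 + 2*y*log(y) + y*(-2 + log(2)) - 3*sqrt(2)*exp(sqrt(2)*y)/2


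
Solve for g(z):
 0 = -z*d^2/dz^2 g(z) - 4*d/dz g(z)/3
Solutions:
 g(z) = C1 + C2/z^(1/3)


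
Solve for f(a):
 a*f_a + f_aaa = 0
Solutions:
 f(a) = C1 + Integral(C2*airyai(-a) + C3*airybi(-a), a)


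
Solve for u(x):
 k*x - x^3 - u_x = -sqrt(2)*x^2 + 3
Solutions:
 u(x) = C1 + k*x^2/2 - x^4/4 + sqrt(2)*x^3/3 - 3*x


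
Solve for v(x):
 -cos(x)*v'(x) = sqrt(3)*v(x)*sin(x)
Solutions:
 v(x) = C1*cos(x)^(sqrt(3))


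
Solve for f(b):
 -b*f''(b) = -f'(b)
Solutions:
 f(b) = C1 + C2*b^2


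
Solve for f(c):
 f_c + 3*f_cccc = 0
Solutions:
 f(c) = C1 + C4*exp(-3^(2/3)*c/3) + (C2*sin(3^(1/6)*c/2) + C3*cos(3^(1/6)*c/2))*exp(3^(2/3)*c/6)


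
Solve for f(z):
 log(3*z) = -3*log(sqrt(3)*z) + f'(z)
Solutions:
 f(z) = C1 + 4*z*log(z) - 4*z + 5*z*log(3)/2


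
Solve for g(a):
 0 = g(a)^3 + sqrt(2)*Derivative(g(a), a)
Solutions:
 g(a) = -sqrt(-1/(C1 - sqrt(2)*a))
 g(a) = sqrt(-1/(C1 - sqrt(2)*a))


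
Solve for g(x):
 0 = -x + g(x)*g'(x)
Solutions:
 g(x) = -sqrt(C1 + x^2)
 g(x) = sqrt(C1 + x^2)


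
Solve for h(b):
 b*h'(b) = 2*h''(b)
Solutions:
 h(b) = C1 + C2*erfi(b/2)


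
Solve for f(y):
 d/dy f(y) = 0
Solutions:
 f(y) = C1


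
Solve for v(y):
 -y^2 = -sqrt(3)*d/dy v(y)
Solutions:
 v(y) = C1 + sqrt(3)*y^3/9


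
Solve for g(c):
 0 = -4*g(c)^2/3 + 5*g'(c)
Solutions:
 g(c) = -15/(C1 + 4*c)


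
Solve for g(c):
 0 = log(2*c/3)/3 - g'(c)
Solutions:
 g(c) = C1 + c*log(c)/3 - c*log(3)/3 - c/3 + c*log(2)/3


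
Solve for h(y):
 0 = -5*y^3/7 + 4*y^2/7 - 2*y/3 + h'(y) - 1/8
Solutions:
 h(y) = C1 + 5*y^4/28 - 4*y^3/21 + y^2/3 + y/8


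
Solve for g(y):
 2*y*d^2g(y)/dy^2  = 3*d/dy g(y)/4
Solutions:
 g(y) = C1 + C2*y^(11/8)


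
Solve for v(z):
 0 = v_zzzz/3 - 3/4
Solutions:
 v(z) = C1 + C2*z + C3*z^2 + C4*z^3 + 3*z^4/32


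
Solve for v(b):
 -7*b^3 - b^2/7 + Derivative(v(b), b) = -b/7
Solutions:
 v(b) = C1 + 7*b^4/4 + b^3/21 - b^2/14


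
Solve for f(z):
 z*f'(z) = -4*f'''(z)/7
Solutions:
 f(z) = C1 + Integral(C2*airyai(-14^(1/3)*z/2) + C3*airybi(-14^(1/3)*z/2), z)


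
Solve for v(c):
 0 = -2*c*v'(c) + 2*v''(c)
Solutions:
 v(c) = C1 + C2*erfi(sqrt(2)*c/2)


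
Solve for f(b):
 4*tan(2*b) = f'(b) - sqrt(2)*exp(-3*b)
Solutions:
 f(b) = C1 + log(tan(2*b)^2 + 1) - sqrt(2)*exp(-3*b)/3


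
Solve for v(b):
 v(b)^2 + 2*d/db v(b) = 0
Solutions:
 v(b) = 2/(C1 + b)


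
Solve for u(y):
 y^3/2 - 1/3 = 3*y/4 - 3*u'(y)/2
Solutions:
 u(y) = C1 - y^4/12 + y^2/4 + 2*y/9


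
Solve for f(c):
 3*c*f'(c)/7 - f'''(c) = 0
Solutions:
 f(c) = C1 + Integral(C2*airyai(3^(1/3)*7^(2/3)*c/7) + C3*airybi(3^(1/3)*7^(2/3)*c/7), c)


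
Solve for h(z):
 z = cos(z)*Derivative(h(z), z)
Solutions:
 h(z) = C1 + Integral(z/cos(z), z)


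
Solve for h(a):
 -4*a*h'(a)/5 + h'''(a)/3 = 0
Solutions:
 h(a) = C1 + Integral(C2*airyai(12^(1/3)*5^(2/3)*a/5) + C3*airybi(12^(1/3)*5^(2/3)*a/5), a)


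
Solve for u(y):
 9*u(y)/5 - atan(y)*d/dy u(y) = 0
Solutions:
 u(y) = C1*exp(9*Integral(1/atan(y), y)/5)


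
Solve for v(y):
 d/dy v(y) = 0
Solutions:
 v(y) = C1


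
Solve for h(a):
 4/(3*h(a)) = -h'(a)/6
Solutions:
 h(a) = -sqrt(C1 - 16*a)
 h(a) = sqrt(C1 - 16*a)


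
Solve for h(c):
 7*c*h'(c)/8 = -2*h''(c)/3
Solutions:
 h(c) = C1 + C2*erf(sqrt(42)*c/8)


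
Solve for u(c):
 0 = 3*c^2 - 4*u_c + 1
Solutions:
 u(c) = C1 + c^3/4 + c/4


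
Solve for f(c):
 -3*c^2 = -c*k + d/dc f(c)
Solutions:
 f(c) = C1 - c^3 + c^2*k/2


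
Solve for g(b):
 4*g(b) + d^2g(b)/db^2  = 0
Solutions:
 g(b) = C1*sin(2*b) + C2*cos(2*b)


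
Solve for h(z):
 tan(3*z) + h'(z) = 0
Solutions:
 h(z) = C1 + log(cos(3*z))/3


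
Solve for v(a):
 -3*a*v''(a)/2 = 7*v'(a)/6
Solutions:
 v(a) = C1 + C2*a^(2/9)


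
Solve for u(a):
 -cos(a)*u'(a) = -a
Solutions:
 u(a) = C1 + Integral(a/cos(a), a)


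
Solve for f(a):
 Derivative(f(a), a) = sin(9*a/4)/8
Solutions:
 f(a) = C1 - cos(9*a/4)/18


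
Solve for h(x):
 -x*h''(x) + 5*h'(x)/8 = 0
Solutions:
 h(x) = C1 + C2*x^(13/8)


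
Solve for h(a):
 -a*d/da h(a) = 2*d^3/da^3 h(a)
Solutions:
 h(a) = C1 + Integral(C2*airyai(-2^(2/3)*a/2) + C3*airybi(-2^(2/3)*a/2), a)


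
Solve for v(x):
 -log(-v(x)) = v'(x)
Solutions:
 -li(-v(x)) = C1 - x


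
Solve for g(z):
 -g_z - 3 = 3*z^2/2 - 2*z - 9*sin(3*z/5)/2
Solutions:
 g(z) = C1 - z^3/2 + z^2 - 3*z - 15*cos(3*z/5)/2


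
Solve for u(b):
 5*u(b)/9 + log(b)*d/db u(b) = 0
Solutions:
 u(b) = C1*exp(-5*li(b)/9)


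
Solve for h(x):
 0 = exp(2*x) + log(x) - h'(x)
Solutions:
 h(x) = C1 + x*log(x) - x + exp(2*x)/2


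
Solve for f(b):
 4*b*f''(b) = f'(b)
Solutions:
 f(b) = C1 + C2*b^(5/4)


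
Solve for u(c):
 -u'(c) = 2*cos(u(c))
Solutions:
 u(c) = pi - asin((C1 + exp(4*c))/(C1 - exp(4*c)))
 u(c) = asin((C1 + exp(4*c))/(C1 - exp(4*c)))


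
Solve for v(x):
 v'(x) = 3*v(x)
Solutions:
 v(x) = C1*exp(3*x)


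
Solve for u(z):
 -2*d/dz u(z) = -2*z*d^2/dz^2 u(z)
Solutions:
 u(z) = C1 + C2*z^2


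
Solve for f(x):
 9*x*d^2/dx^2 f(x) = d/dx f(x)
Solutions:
 f(x) = C1 + C2*x^(10/9)


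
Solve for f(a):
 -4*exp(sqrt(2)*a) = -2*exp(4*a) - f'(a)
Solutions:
 f(a) = C1 - exp(4*a)/2 + 2*sqrt(2)*exp(sqrt(2)*a)


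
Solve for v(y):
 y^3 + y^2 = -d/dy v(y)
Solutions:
 v(y) = C1 - y^4/4 - y^3/3


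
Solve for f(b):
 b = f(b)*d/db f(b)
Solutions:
 f(b) = -sqrt(C1 + b^2)
 f(b) = sqrt(C1 + b^2)


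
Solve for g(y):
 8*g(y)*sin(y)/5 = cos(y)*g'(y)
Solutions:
 g(y) = C1/cos(y)^(8/5)


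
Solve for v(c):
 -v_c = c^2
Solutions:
 v(c) = C1 - c^3/3


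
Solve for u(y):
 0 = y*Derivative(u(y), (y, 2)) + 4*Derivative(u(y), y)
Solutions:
 u(y) = C1 + C2/y^3


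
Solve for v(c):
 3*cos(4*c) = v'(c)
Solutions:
 v(c) = C1 + 3*sin(4*c)/4


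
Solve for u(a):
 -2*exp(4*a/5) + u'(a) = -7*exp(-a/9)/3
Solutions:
 u(a) = C1 + 5*exp(4*a/5)/2 + 21*exp(-a/9)


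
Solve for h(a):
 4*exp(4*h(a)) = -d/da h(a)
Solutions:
 h(a) = log(-I*(1/(C1 + 16*a))^(1/4))
 h(a) = log(I*(1/(C1 + 16*a))^(1/4))
 h(a) = log(-(1/(C1 + 16*a))^(1/4))
 h(a) = log(1/(C1 + 16*a))/4


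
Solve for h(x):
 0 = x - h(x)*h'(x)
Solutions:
 h(x) = -sqrt(C1 + x^2)
 h(x) = sqrt(C1 + x^2)


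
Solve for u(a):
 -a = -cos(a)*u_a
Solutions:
 u(a) = C1 + Integral(a/cos(a), a)


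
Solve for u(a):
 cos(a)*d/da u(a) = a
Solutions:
 u(a) = C1 + Integral(a/cos(a), a)


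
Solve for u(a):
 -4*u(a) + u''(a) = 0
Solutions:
 u(a) = C1*exp(-2*a) + C2*exp(2*a)


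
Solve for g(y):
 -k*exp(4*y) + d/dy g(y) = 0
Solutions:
 g(y) = C1 + k*exp(4*y)/4


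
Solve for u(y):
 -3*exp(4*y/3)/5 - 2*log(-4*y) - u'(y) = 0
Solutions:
 u(y) = C1 - 2*y*log(-y) + 2*y*(1 - 2*log(2)) - 9*exp(4*y/3)/20


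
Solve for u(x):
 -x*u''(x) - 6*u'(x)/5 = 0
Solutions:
 u(x) = C1 + C2/x^(1/5)


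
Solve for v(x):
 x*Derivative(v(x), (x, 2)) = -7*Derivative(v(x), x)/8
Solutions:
 v(x) = C1 + C2*x^(1/8)


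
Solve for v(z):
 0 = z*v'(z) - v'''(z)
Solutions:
 v(z) = C1 + Integral(C2*airyai(z) + C3*airybi(z), z)


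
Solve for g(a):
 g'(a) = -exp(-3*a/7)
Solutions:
 g(a) = C1 + 7*exp(-3*a/7)/3


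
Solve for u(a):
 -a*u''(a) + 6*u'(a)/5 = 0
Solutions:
 u(a) = C1 + C2*a^(11/5)


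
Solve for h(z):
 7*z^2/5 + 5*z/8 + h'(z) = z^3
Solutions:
 h(z) = C1 + z^4/4 - 7*z^3/15 - 5*z^2/16


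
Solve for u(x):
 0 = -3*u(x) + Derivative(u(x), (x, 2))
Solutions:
 u(x) = C1*exp(-sqrt(3)*x) + C2*exp(sqrt(3)*x)


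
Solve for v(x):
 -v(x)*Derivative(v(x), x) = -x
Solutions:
 v(x) = -sqrt(C1 + x^2)
 v(x) = sqrt(C1 + x^2)


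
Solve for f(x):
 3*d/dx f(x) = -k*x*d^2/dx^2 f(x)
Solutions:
 f(x) = C1 + x^(((re(k) - 3)*re(k) + im(k)^2)/(re(k)^2 + im(k)^2))*(C2*sin(3*log(x)*Abs(im(k))/(re(k)^2 + im(k)^2)) + C3*cos(3*log(x)*im(k)/(re(k)^2 + im(k)^2)))


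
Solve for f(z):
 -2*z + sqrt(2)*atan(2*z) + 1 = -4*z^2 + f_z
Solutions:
 f(z) = C1 + 4*z^3/3 - z^2 + z + sqrt(2)*(z*atan(2*z) - log(4*z^2 + 1)/4)


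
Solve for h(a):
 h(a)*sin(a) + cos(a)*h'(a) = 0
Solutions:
 h(a) = C1*cos(a)


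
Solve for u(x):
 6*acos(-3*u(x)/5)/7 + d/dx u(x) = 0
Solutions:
 Integral(1/acos(-3*_y/5), (_y, u(x))) = C1 - 6*x/7


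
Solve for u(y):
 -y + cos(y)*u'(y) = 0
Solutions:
 u(y) = C1 + Integral(y/cos(y), y)


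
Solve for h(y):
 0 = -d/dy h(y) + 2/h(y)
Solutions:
 h(y) = -sqrt(C1 + 4*y)
 h(y) = sqrt(C1 + 4*y)


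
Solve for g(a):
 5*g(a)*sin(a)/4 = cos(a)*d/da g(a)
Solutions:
 g(a) = C1/cos(a)^(5/4)


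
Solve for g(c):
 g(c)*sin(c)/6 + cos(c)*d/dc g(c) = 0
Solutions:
 g(c) = C1*cos(c)^(1/6)


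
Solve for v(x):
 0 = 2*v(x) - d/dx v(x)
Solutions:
 v(x) = C1*exp(2*x)


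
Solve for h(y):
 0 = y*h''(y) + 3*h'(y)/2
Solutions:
 h(y) = C1 + C2/sqrt(y)


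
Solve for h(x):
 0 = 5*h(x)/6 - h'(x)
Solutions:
 h(x) = C1*exp(5*x/6)


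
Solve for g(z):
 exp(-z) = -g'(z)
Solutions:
 g(z) = C1 + exp(-z)


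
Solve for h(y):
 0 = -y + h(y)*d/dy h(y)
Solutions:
 h(y) = -sqrt(C1 + y^2)
 h(y) = sqrt(C1 + y^2)


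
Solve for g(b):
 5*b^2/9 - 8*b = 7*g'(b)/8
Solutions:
 g(b) = C1 + 40*b^3/189 - 32*b^2/7


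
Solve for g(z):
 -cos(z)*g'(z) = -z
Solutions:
 g(z) = C1 + Integral(z/cos(z), z)


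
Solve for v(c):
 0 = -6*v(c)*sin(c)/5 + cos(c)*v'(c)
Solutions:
 v(c) = C1/cos(c)^(6/5)


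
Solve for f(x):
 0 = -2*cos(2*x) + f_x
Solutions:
 f(x) = C1 + sin(2*x)


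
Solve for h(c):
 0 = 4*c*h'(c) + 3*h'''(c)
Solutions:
 h(c) = C1 + Integral(C2*airyai(-6^(2/3)*c/3) + C3*airybi(-6^(2/3)*c/3), c)


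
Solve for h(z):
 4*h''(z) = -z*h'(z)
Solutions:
 h(z) = C1 + C2*erf(sqrt(2)*z/4)


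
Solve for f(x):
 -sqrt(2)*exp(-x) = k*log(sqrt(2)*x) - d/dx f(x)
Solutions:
 f(x) = C1 + k*x*log(x) + k*x*(-1 + log(2)/2) - sqrt(2)*exp(-x)


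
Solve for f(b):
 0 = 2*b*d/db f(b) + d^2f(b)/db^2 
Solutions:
 f(b) = C1 + C2*erf(b)


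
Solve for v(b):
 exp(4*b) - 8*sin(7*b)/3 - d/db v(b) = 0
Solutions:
 v(b) = C1 + exp(4*b)/4 + 8*cos(7*b)/21


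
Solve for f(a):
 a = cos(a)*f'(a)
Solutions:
 f(a) = C1 + Integral(a/cos(a), a)


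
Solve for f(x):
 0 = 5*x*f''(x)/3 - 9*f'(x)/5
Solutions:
 f(x) = C1 + C2*x^(52/25)


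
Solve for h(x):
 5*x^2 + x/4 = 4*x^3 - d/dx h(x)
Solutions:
 h(x) = C1 + x^4 - 5*x^3/3 - x^2/8


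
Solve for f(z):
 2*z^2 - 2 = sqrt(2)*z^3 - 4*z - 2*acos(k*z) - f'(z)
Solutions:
 f(z) = C1 + sqrt(2)*z^4/4 - 2*z^3/3 - 2*z^2 + 2*z - 2*Piecewise((z*acos(k*z) - sqrt(-k^2*z^2 + 1)/k, Ne(k, 0)), (pi*z/2, True))


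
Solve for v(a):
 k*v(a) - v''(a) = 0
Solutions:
 v(a) = C1*exp(-a*sqrt(k)) + C2*exp(a*sqrt(k))


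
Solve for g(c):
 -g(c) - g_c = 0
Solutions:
 g(c) = C1*exp(-c)


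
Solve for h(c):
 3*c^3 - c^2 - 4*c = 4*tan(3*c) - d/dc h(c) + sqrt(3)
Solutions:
 h(c) = C1 - 3*c^4/4 + c^3/3 + 2*c^2 + sqrt(3)*c - 4*log(cos(3*c))/3


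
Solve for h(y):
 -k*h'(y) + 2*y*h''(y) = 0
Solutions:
 h(y) = C1 + y^(re(k)/2 + 1)*(C2*sin(log(y)*Abs(im(k))/2) + C3*cos(log(y)*im(k)/2))


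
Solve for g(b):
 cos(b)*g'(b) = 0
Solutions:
 g(b) = C1


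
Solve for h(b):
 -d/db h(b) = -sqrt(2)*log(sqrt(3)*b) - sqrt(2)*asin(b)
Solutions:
 h(b) = C1 + sqrt(2)*b*(log(b) - 1) + sqrt(2)*b*log(3)/2 + sqrt(2)*(b*asin(b) + sqrt(1 - b^2))


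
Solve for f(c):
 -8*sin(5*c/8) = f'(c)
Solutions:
 f(c) = C1 + 64*cos(5*c/8)/5


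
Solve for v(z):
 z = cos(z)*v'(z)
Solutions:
 v(z) = C1 + Integral(z/cos(z), z)


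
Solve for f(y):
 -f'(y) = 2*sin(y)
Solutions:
 f(y) = C1 + 2*cos(y)


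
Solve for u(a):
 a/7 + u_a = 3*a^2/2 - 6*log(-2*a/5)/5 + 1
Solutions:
 u(a) = C1 + a^3/2 - a^2/14 - 6*a*log(-a)/5 + a*(-6*log(2) + 6*log(5) + 11)/5


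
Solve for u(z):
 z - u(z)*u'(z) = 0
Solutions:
 u(z) = -sqrt(C1 + z^2)
 u(z) = sqrt(C1 + z^2)


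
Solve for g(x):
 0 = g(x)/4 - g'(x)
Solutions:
 g(x) = C1*exp(x/4)


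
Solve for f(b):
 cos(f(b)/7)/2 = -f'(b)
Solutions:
 b/2 - 7*log(sin(f(b)/7) - 1)/2 + 7*log(sin(f(b)/7) + 1)/2 = C1


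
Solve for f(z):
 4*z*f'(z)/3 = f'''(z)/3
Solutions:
 f(z) = C1 + Integral(C2*airyai(2^(2/3)*z) + C3*airybi(2^(2/3)*z), z)


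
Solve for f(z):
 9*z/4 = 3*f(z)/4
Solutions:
 f(z) = 3*z


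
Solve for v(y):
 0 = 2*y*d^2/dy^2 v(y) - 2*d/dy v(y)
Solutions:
 v(y) = C1 + C2*y^2


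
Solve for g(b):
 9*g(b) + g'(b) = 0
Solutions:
 g(b) = C1*exp(-9*b)


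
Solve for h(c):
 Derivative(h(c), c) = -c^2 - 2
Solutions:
 h(c) = C1 - c^3/3 - 2*c


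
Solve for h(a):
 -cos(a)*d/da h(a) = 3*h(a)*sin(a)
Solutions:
 h(a) = C1*cos(a)^3


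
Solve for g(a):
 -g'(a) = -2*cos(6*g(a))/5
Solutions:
 -2*a/5 - log(sin(6*g(a)) - 1)/12 + log(sin(6*g(a)) + 1)/12 = C1


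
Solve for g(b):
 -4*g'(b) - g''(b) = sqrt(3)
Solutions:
 g(b) = C1 + C2*exp(-4*b) - sqrt(3)*b/4


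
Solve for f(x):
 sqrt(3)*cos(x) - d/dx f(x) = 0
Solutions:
 f(x) = C1 + sqrt(3)*sin(x)


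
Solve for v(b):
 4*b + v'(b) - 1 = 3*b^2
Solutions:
 v(b) = C1 + b^3 - 2*b^2 + b


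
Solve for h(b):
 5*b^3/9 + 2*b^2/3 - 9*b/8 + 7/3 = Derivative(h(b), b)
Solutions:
 h(b) = C1 + 5*b^4/36 + 2*b^3/9 - 9*b^2/16 + 7*b/3


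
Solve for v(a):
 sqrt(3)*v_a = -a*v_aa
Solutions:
 v(a) = C1 + C2*a^(1 - sqrt(3))


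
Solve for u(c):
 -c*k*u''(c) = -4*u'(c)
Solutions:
 u(c) = C1 + c^(((re(k) + 4)*re(k) + im(k)^2)/(re(k)^2 + im(k)^2))*(C2*sin(4*log(c)*Abs(im(k))/(re(k)^2 + im(k)^2)) + C3*cos(4*log(c)*im(k)/(re(k)^2 + im(k)^2)))


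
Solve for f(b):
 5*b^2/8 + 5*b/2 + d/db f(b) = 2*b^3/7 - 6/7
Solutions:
 f(b) = C1 + b^4/14 - 5*b^3/24 - 5*b^2/4 - 6*b/7


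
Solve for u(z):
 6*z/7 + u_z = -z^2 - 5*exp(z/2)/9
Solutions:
 u(z) = C1 - z^3/3 - 3*z^2/7 - 10*exp(z/2)/9


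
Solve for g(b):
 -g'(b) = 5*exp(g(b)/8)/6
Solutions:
 g(b) = 8*log(1/(C1 + 5*b)) + 8*log(48)


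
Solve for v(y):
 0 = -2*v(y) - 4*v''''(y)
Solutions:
 v(y) = (C1*sin(2^(1/4)*y/2) + C2*cos(2^(1/4)*y/2))*exp(-2^(1/4)*y/2) + (C3*sin(2^(1/4)*y/2) + C4*cos(2^(1/4)*y/2))*exp(2^(1/4)*y/2)


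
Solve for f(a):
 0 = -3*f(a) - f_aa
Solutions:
 f(a) = C1*sin(sqrt(3)*a) + C2*cos(sqrt(3)*a)


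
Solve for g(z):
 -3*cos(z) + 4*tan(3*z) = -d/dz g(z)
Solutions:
 g(z) = C1 + 4*log(cos(3*z))/3 + 3*sin(z)


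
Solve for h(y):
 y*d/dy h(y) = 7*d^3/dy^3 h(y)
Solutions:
 h(y) = C1 + Integral(C2*airyai(7^(2/3)*y/7) + C3*airybi(7^(2/3)*y/7), y)


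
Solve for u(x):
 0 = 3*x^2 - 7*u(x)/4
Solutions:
 u(x) = 12*x^2/7


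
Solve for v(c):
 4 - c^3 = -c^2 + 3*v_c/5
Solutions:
 v(c) = C1 - 5*c^4/12 + 5*c^3/9 + 20*c/3


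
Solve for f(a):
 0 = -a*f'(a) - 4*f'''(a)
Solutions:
 f(a) = C1 + Integral(C2*airyai(-2^(1/3)*a/2) + C3*airybi(-2^(1/3)*a/2), a)


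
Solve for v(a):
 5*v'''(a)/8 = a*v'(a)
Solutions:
 v(a) = C1 + Integral(C2*airyai(2*5^(2/3)*a/5) + C3*airybi(2*5^(2/3)*a/5), a)


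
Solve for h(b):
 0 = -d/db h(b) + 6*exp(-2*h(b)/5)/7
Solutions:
 h(b) = 5*log(-sqrt(C1 + 6*b)) - 5*log(35) + 5*log(70)/2
 h(b) = 5*log(C1 + 6*b)/2 - 5*log(35) + 5*log(70)/2


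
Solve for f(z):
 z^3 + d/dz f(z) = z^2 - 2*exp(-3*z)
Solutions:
 f(z) = C1 - z^4/4 + z^3/3 + 2*exp(-3*z)/3


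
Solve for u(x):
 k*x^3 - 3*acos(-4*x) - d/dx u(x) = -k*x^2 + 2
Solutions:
 u(x) = C1 + k*x^4/4 + k*x^3/3 - 3*x*acos(-4*x) - 2*x - 3*sqrt(1 - 16*x^2)/4


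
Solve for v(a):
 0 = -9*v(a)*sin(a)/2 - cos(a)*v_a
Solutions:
 v(a) = C1*cos(a)^(9/2)


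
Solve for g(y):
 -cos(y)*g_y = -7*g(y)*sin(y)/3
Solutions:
 g(y) = C1/cos(y)^(7/3)


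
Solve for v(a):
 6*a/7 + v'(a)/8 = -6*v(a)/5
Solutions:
 v(a) = C1*exp(-48*a/5) - 5*a/7 + 25/336


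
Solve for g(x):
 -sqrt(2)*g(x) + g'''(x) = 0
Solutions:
 g(x) = C3*exp(2^(1/6)*x) + (C1*sin(2^(1/6)*sqrt(3)*x/2) + C2*cos(2^(1/6)*sqrt(3)*x/2))*exp(-2^(1/6)*x/2)


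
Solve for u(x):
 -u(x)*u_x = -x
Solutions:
 u(x) = -sqrt(C1 + x^2)
 u(x) = sqrt(C1 + x^2)


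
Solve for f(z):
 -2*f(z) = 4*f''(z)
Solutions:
 f(z) = C1*sin(sqrt(2)*z/2) + C2*cos(sqrt(2)*z/2)


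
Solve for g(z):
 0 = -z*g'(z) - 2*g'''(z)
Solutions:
 g(z) = C1 + Integral(C2*airyai(-2^(2/3)*z/2) + C3*airybi(-2^(2/3)*z/2), z)


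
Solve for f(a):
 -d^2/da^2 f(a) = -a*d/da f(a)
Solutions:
 f(a) = C1 + C2*erfi(sqrt(2)*a/2)


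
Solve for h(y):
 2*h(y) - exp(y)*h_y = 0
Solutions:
 h(y) = C1*exp(-2*exp(-y))


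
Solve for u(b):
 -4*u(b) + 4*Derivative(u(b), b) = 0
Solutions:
 u(b) = C1*exp(b)


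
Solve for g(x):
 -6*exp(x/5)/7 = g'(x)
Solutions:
 g(x) = C1 - 30*exp(x/5)/7


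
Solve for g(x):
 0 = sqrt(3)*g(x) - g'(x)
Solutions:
 g(x) = C1*exp(sqrt(3)*x)


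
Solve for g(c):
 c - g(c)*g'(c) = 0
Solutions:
 g(c) = -sqrt(C1 + c^2)
 g(c) = sqrt(C1 + c^2)


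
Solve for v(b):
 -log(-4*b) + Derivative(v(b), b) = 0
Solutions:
 v(b) = C1 + b*log(-b) + b*(-1 + 2*log(2))


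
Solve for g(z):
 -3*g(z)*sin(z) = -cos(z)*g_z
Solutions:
 g(z) = C1/cos(z)^3


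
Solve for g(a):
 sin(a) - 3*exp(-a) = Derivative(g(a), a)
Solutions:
 g(a) = C1 - cos(a) + 3*exp(-a)


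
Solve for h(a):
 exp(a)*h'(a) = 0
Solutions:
 h(a) = C1


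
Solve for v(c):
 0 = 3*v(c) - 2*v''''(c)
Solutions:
 v(c) = C1*exp(-2^(3/4)*3^(1/4)*c/2) + C2*exp(2^(3/4)*3^(1/4)*c/2) + C3*sin(2^(3/4)*3^(1/4)*c/2) + C4*cos(2^(3/4)*3^(1/4)*c/2)


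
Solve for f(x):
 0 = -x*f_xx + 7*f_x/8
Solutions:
 f(x) = C1 + C2*x^(15/8)


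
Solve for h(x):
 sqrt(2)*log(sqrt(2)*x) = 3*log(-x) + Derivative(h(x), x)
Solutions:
 h(x) = C1 - x*(3 - sqrt(2))*log(x) + x*(-sqrt(2) + sqrt(2)*log(2)/2 + 3 - 3*I*pi)
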